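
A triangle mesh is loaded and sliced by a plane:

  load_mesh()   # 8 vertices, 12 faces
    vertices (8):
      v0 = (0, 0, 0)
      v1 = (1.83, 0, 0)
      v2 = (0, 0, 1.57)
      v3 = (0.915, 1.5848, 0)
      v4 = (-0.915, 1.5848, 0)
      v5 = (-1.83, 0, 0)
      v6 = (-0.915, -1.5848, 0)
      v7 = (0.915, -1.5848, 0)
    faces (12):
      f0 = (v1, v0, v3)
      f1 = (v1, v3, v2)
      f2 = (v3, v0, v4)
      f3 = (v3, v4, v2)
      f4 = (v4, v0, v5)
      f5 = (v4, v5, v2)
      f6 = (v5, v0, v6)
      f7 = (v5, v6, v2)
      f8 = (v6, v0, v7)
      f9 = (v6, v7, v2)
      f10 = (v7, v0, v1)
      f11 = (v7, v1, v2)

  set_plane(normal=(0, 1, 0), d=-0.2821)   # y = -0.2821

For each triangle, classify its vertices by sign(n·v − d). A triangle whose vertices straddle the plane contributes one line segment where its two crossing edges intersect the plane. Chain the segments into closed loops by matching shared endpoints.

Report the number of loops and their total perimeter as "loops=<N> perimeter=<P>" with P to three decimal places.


Straddling triangles (6 of 12):
  (v5,v0,v6) [++-] → (-0.162873, -0.2821, 0)–(-1.66713, -0.2821, 0)  len=1.5043
  (v5,v6,v2) [+-+] → (-1.66713, -0.2821, 0)–(-0.162873, -0.2821, 1.29053)  len=1.9820
  (v6,v0,v7) [-+-] → (-0.162873, -0.2821, 0)–(0.162873, -0.2821, 0)  len=0.3257
  (v6,v7,v2) [--+] → (0.162873, -0.2821, 1.29053)–(-0.162873, -0.2821, 1.29053)  len=0.3257
  (v7,v0,v1) [-++] → (0.162873, -0.2821, 0)–(1.66713, -0.2821, 0)  len=1.5043
  (v7,v1,v2) [-++] → (1.66713, -0.2821, 0)–(0.162873, -0.2821, 1.29053)  len=1.9820

Chained into 1 loop(s):
  loop 1: 6 segments, perimeter = 7.6240
Total perimeter = 7.624

loops=1 perimeter=7.624


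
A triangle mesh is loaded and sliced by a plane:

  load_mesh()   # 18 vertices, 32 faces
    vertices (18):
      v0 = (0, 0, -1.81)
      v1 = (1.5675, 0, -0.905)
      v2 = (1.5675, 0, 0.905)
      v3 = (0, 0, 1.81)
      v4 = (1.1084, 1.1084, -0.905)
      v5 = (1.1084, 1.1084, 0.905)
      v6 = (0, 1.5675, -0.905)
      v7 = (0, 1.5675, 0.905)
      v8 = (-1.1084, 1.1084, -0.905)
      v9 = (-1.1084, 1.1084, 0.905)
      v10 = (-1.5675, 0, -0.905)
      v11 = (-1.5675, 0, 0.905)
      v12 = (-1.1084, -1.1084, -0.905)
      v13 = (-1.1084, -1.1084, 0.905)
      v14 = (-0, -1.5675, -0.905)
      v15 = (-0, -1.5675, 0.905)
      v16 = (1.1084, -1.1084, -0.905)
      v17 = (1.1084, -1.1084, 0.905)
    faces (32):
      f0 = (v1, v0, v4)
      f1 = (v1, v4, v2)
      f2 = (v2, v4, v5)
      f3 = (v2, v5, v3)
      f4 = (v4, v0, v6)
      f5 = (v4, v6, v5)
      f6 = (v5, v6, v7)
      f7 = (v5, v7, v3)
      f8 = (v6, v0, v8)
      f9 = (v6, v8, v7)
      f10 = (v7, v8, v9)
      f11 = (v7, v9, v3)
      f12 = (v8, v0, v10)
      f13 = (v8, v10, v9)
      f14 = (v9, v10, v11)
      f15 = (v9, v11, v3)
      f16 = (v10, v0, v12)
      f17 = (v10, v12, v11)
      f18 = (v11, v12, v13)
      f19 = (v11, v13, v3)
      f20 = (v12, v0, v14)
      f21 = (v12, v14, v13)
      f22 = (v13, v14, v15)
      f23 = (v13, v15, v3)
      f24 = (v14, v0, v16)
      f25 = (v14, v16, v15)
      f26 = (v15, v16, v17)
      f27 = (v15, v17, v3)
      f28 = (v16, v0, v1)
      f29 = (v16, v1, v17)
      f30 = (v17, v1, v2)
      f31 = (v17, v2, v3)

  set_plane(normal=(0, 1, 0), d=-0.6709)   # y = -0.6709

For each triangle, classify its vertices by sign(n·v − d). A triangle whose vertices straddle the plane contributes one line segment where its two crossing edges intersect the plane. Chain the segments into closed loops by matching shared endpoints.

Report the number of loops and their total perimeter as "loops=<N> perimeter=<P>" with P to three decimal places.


loops=1 perimeter=9.237

Straddling triangles (12 of 32):
  (v10,v0,v12) [++-] → (-0.6709, -0.6709, -1.26222)–(-1.28961, -0.6709, -0.905)  len=0.7144
  (v10,v12,v11) [+-+] → (-1.28961, -0.6709, -0.905)–(-1.28961, -0.6709, -0.190569)  len=0.7144
  (v11,v12,v13) [+--] → (-1.28961, -0.6709, -0.190569)–(-1.28961, -0.6709, 0.905)  len=1.0956
  (v11,v13,v3) [+-+] → (-1.28961, -0.6709, 0.905)–(-0.6709, -0.6709, 1.26222)  len=0.7144
  (v12,v0,v14) [-+-] → (-0.6709, -0.6709, -1.26222)–(0, -0.6709, -1.42265)  len=0.6898
  (v13,v15,v3) [--+] → (0, -0.6709, 1.42265)–(-0.6709, -0.6709, 1.26222)  len=0.6898
  (v14,v0,v16) [-+-] → (0, -0.6709, -1.42265)–(0.6709, -0.6709, -1.26222)  len=0.6898
  (v15,v17,v3) [--+] → (0.6709, -0.6709, 1.26222)–(0, -0.6709, 1.42265)  len=0.6898
  (v16,v0,v1) [-++] → (0.6709, -0.6709, -1.26222)–(1.28961, -0.6709, -0.905)  len=0.7144
  (v16,v1,v17) [-+-] → (1.28961, -0.6709, -0.905)–(1.28961, -0.6709, 0.190569)  len=1.0956
  (v17,v1,v2) [-++] → (1.28961, -0.6709, 0.190569)–(1.28961, -0.6709, 0.905)  len=0.7144
  (v17,v2,v3) [-++] → (1.28961, -0.6709, 0.905)–(0.6709, -0.6709, 1.26222)  len=0.7144

Chained into 1 loop(s):
  loop 1: 12 segments, perimeter = 9.2370
Total perimeter = 9.237


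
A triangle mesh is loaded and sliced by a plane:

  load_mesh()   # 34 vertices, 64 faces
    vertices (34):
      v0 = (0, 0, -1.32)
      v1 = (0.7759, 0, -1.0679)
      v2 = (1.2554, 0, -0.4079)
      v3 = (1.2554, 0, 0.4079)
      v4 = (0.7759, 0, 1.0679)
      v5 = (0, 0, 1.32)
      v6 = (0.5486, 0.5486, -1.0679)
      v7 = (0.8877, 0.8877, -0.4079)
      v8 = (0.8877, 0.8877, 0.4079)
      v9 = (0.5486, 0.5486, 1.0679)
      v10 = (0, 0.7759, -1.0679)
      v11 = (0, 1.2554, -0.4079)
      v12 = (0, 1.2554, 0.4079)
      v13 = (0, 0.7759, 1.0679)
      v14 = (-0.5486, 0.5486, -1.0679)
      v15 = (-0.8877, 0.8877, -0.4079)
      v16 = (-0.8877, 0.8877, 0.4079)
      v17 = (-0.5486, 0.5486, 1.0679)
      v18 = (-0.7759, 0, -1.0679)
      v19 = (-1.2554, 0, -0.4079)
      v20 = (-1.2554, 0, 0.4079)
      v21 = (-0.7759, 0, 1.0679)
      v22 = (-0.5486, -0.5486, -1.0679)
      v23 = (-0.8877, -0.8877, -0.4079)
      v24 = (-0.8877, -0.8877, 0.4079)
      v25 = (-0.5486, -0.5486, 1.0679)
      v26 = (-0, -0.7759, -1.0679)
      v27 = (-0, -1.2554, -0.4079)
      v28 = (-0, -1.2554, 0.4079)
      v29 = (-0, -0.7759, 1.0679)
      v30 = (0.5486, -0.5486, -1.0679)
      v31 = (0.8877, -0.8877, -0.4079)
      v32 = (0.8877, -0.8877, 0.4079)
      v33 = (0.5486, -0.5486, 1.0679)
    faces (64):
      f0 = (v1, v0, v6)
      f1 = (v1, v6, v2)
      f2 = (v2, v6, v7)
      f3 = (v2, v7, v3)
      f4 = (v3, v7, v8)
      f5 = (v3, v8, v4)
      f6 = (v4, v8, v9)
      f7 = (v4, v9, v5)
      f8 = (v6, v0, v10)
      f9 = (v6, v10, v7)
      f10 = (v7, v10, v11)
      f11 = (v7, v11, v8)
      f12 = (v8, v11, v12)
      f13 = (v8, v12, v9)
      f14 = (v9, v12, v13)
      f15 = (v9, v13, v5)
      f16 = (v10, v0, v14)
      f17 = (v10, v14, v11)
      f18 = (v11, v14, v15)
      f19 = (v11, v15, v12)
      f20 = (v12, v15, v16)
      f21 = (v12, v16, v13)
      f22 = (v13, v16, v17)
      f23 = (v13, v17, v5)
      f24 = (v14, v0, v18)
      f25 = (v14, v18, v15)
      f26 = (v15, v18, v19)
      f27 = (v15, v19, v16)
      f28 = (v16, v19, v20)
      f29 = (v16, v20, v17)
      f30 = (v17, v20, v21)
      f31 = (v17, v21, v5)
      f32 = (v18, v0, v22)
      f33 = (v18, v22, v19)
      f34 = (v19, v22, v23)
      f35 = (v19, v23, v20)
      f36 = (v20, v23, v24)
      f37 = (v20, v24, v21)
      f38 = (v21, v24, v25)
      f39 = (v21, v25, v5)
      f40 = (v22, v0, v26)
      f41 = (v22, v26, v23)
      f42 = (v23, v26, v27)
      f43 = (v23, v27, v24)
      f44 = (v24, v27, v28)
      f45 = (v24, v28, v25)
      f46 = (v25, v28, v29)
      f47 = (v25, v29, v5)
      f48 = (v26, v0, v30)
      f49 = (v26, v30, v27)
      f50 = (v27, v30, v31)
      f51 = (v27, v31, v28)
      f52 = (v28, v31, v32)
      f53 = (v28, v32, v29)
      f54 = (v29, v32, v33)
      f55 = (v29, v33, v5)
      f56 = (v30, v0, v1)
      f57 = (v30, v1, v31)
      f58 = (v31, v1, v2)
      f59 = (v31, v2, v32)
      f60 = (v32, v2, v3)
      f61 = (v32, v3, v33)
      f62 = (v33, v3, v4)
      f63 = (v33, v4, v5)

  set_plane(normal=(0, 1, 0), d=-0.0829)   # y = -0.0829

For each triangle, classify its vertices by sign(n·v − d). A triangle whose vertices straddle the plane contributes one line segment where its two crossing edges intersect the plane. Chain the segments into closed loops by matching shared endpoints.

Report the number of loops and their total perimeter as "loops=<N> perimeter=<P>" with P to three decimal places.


Straddling triangles (20 of 64):
  (v18,v0,v22) [++-] → (-0.0829, -0.0829, -1.2819)–(-0.741552, -0.0829, -1.0679)  len=0.6925
  (v18,v22,v19) [+-+] → (-0.741552, -0.0829, -1.0679)–(-1.14859, -0.0829, -0.507634)  len=0.6925
  (v19,v22,v23) [+--] → (-1.14859, -0.0829, -0.507634)–(-1.22106, -0.0829, -0.4079)  len=0.1233
  (v19,v23,v20) [+-+] → (-1.22106, -0.0829, -0.4079)–(-1.22106, -0.0829, 0.331715)  len=0.7396
  (v20,v23,v24) [+--] → (-1.22106, -0.0829, 0.331715)–(-1.22106, -0.0829, 0.4079)  len=0.0762
  (v20,v24,v21) [+-+] → (-1.22106, -0.0829, 0.4079)–(-0.786341, -0.0829, 1.00626)  len=0.7396
  (v21,v24,v25) [+--] → (-0.786341, -0.0829, 1.00626)–(-0.741552, -0.0829, 1.0679)  len=0.0762
  (v21,v25,v5) [+-+] → (-0.741552, -0.0829, 1.0679)–(-0.0829, -0.0829, 1.2819)  len=0.6925
  (v22,v0,v26) [-+-] → (-0.0829, -0.0829, -1.2819)–(0, -0.0829, -1.29306)  len=0.0836
  (v25,v29,v5) [--+] → (0, -0.0829, 1.29306)–(-0.0829, -0.0829, 1.2819)  len=0.0836
  (v26,v0,v30) [-+-] → (0, -0.0829, -1.29306)–(0.0829, -0.0829, -1.2819)  len=0.0836
  (v29,v33,v5) [--+] → (0.0829, -0.0829, 1.2819)–(0, -0.0829, 1.29306)  len=0.0836
  (v30,v0,v1) [-++] → (0.0829, -0.0829, -1.2819)–(0.741552, -0.0829, -1.0679)  len=0.6925
  (v30,v1,v31) [-+-] → (0.741552, -0.0829, -1.0679)–(0.786341, -0.0829, -1.00626)  len=0.0762
  (v31,v1,v2) [-++] → (0.786341, -0.0829, -1.00626)–(1.22106, -0.0829, -0.4079)  len=0.7396
  (v31,v2,v32) [-+-] → (1.22106, -0.0829, -0.4079)–(1.22106, -0.0829, -0.331715)  len=0.0762
  (v32,v2,v3) [-++] → (1.22106, -0.0829, -0.331715)–(1.22106, -0.0829, 0.4079)  len=0.7396
  (v32,v3,v33) [-+-] → (1.22106, -0.0829, 0.4079)–(1.14859, -0.0829, 0.507634)  len=0.1233
  (v33,v3,v4) [-++] → (1.14859, -0.0829, 0.507634)–(0.741552, -0.0829, 1.0679)  len=0.6925
  (v33,v4,v5) [-++] → (0.741552, -0.0829, 1.0679)–(0.0829, -0.0829, 1.2819)  len=0.6925

Chained into 1 loop(s):
  loop 1: 20 segments, perimeter = 7.9996
Total perimeter = 8.000

loops=1 perimeter=8.000


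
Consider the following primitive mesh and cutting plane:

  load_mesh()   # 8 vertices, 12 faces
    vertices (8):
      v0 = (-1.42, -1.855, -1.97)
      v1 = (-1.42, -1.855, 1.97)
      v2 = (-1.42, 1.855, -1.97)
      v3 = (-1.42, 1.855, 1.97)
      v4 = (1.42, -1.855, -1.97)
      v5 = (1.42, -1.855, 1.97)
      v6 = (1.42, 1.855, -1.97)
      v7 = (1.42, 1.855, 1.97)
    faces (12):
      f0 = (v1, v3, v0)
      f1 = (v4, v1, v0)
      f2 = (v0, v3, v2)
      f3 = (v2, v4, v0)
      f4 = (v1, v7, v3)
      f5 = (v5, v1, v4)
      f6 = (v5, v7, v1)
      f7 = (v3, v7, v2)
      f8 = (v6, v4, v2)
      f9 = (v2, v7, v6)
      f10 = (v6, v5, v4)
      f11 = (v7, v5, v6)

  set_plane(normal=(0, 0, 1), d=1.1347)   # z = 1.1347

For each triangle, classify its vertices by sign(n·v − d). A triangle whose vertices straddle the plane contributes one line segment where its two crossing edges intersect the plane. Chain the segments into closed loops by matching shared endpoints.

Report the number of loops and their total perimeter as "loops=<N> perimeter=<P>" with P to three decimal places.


Straddling triangles (8 of 12):
  (v1,v3,v0) [++-] → (-1.42, 1.06846, 1.1347)–(-1.42, -1.855, 1.1347)  len=2.9235
  (v4,v1,v0) [-+-] → (-0.817906, -1.855, 1.1347)–(-1.42, -1.855, 1.1347)  len=0.6021
  (v0,v3,v2) [-+-] → (-1.42, 1.06846, 1.1347)–(-1.42, 1.855, 1.1347)  len=0.7865
  (v5,v1,v4) [++-] → (-0.817906, -1.855, 1.1347)–(1.42, -1.855, 1.1347)  len=2.2379
  (v3,v7,v2) [++-] → (0.817906, 1.855, 1.1347)–(-1.42, 1.855, 1.1347)  len=2.2379
  (v2,v7,v6) [-+-] → (0.817906, 1.855, 1.1347)–(1.42, 1.855, 1.1347)  len=0.6021
  (v6,v5,v4) [-+-] → (1.42, -1.06846, 1.1347)–(1.42, -1.855, 1.1347)  len=0.7865
  (v7,v5,v6) [++-] → (1.42, -1.06846, 1.1347)–(1.42, 1.855, 1.1347)  len=2.9235

Chained into 1 loop(s):
  loop 1: 8 segments, perimeter = 13.1000
Total perimeter = 13.100

loops=1 perimeter=13.100


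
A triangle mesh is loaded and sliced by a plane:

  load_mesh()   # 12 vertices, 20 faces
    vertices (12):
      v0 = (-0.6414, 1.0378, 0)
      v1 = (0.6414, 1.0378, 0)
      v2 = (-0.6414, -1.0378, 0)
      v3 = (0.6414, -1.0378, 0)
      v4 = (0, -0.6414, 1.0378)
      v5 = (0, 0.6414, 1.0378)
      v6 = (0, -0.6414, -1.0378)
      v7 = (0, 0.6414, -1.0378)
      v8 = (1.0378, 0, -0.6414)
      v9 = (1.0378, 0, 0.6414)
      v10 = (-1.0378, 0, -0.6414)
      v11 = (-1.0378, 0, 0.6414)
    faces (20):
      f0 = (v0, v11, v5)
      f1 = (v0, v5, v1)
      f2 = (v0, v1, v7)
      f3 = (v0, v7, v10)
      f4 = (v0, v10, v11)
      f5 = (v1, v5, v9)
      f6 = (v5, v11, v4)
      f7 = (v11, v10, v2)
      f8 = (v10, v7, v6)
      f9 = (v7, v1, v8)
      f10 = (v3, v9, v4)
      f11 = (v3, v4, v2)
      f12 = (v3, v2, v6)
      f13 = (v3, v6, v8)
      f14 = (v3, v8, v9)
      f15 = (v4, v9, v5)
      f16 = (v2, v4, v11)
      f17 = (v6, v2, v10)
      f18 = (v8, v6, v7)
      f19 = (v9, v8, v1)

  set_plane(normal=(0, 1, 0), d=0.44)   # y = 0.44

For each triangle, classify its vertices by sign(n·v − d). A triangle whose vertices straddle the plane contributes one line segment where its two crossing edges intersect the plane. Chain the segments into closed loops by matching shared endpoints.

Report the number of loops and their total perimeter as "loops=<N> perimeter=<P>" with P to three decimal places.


loops=1 perimeter=5.950

Straddling triangles (10 of 20):
  (v0,v11,v5) [+-+] → (-0.869737, 0.44, 0.369463)–(-0.32587, 0.44, 0.91333)  len=0.7691
  (v0,v7,v10) [++-] → (-0.32587, 0.44, -0.91333)–(-0.869737, 0.44, -0.369463)  len=0.7691
  (v0,v10,v11) [+--] → (-0.869737, 0.44, -0.369463)–(-0.869737, 0.44, 0.369463)  len=0.7389
  (v1,v5,v9) [++-] → (0.32587, 0.44, 0.91333)–(0.869737, 0.44, 0.369463)  len=0.7691
  (v5,v11,v4) [+--] → (-0.32587, 0.44, 0.91333)–(0, 0.44, 1.0378)  len=0.3488
  (v10,v7,v6) [-+-] → (-0.32587, 0.44, -0.91333)–(0, 0.44, -1.0378)  len=0.3488
  (v7,v1,v8) [++-] → (0.869737, 0.44, -0.369463)–(0.32587, 0.44, -0.91333)  len=0.7691
  (v4,v9,v5) [--+] → (0.32587, 0.44, 0.91333)–(0, 0.44, 1.0378)  len=0.3488
  (v8,v6,v7) [--+] → (0, 0.44, -1.0378)–(0.32587, 0.44, -0.91333)  len=0.3488
  (v9,v8,v1) [--+] → (0.869737, 0.44, -0.369463)–(0.869737, 0.44, 0.369463)  len=0.7389

Chained into 1 loop(s):
  loop 1: 10 segments, perimeter = 5.9498
Total perimeter = 5.950


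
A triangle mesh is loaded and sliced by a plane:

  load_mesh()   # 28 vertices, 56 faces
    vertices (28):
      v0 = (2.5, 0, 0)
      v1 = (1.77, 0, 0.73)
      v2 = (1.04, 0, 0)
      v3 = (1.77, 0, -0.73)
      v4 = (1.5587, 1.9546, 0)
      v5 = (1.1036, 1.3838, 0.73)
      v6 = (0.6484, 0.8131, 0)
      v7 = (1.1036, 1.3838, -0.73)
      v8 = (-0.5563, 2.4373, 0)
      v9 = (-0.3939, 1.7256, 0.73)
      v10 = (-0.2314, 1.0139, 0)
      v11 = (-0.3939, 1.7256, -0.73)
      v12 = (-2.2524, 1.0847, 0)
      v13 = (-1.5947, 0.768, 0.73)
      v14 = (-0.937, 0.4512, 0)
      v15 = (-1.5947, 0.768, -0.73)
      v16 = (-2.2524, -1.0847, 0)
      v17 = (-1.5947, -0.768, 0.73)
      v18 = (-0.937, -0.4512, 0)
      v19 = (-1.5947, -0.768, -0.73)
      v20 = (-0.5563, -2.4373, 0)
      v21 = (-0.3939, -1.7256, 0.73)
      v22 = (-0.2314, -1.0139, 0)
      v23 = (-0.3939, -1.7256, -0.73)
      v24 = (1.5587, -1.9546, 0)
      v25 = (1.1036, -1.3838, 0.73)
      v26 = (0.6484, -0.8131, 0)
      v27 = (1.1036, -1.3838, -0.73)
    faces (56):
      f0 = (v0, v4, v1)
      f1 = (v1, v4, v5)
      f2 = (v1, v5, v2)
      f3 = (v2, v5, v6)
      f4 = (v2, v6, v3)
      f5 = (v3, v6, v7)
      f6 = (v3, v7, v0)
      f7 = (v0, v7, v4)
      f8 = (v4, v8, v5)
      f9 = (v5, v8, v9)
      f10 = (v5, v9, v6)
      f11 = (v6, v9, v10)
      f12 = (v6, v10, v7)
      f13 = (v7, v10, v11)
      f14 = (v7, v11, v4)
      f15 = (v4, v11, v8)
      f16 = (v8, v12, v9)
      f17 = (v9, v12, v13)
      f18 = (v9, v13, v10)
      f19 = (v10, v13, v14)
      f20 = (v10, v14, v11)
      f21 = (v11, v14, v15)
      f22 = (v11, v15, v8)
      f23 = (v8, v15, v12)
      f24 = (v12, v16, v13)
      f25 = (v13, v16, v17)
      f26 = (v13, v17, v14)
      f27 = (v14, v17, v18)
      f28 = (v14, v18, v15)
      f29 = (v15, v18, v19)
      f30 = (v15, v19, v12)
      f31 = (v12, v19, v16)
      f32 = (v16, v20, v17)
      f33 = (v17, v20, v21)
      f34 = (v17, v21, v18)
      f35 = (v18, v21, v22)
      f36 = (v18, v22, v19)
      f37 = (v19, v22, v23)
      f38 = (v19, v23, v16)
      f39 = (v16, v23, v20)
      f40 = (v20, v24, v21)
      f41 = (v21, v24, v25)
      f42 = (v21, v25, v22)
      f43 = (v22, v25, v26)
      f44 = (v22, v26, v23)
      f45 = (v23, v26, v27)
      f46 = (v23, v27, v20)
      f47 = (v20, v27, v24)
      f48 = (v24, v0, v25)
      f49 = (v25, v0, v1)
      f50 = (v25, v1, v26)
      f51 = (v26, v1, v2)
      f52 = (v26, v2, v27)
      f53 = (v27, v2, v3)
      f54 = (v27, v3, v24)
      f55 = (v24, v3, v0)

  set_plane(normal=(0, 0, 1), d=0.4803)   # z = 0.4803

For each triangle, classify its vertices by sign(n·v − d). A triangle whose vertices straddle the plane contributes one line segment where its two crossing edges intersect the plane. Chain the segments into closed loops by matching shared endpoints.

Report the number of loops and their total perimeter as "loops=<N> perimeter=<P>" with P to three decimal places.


Straddling triangles (28 of 56):
  (v0,v4,v1) [--+] → (1.69772, 0.66858, 0.4803)–(2.0197, 0, 0.4803)  len=0.7421
  (v1,v4,v5) [+-+] → (1.69772, 0.66858, 0.4803)–(1.25927, 1.57904, 0.4803)  len=1.0105
  (v1,v5,v2) [++-] → (1.08185, 0.910465, 0.4803)–(1.5203, 0, 0.4803)  len=1.0105
  (v2,v5,v6) [-+-] → (1.08185, 0.910465, 0.4803)–(0.947897, 1.18859, 0.4803)  len=0.3087
  (v4,v8,v5) [--+] → (0.535823, 1.74415, 0.4803)–(1.25927, 1.57904, 0.4803)  len=0.7420
  (v5,v8,v9) [+-+] → (0.535823, 1.74415, 0.4803)–(-0.44945, 1.96904, 0.4803)  len=1.0106
  (v5,v9,v6) [++-] → (-0.0373763, 1.41348, 0.4803)–(0.947897, 1.18859, 0.4803)  len=1.0106
  (v6,v9,v10) [-+-] → (-0.0373763, 1.41348, 0.4803)–(-0.338316, 1.48216, 0.4803)  len=0.3087
  (v8,v12,v9) [--+] → (-1.02961, 1.50638, 0.4803)–(-0.44945, 1.96904, 0.4803)  len=0.7421
  (v9,v12,v13) [+-+] → (-1.02961, 1.50638, 0.4803)–(-1.81967, 0.876329, 0.4803)  len=1.0105
  (v9,v13,v10) [++-] → (-1.12838, 0.852111, 0.4803)–(-0.338316, 1.48216, 0.4803)  len=1.0105
  (v10,v13,v14) [-+-] → (-1.12838, 0.852111, 0.4803)–(-1.36973, 0.659637, 0.4803)  len=0.3087
  (v12,v16,v13) [--+] → (-1.81967, 0.134275, 0.4803)–(-1.81967, 0.876329, 0.4803)  len=0.7421
  (v13,v16,v17) [+-+] → (-1.81967, 0.134275, 0.4803)–(-1.81967, -0.876329, 0.4803)  len=1.0106
  (v13,v17,v14) [++-] → (-1.36973, -0.350967, 0.4803)–(-1.36973, 0.659637, 0.4803)  len=1.0106
  (v14,v17,v18) [-+-] → (-1.36973, -0.350967, 0.4803)–(-1.36973, -0.659637, 0.4803)  len=0.3087
  (v16,v20,v17) [--+] → (-1.23951, -1.33899, 0.4803)–(-1.81967, -0.876329, 0.4803)  len=0.7421
  (v17,v20,v21) [+-+] → (-1.23951, -1.33899, 0.4803)–(-0.44945, -1.96904, 0.4803)  len=1.0105
  (v17,v21,v18) [++-] → (-0.57967, -1.28969, 0.4803)–(-1.36973, -0.659637, 0.4803)  len=1.0105
  (v18,v21,v22) [-+-] → (-0.57967, -1.28969, 0.4803)–(-0.338316, -1.48216, 0.4803)  len=0.3087
  (v20,v24,v21) [--+] → (0.273996, -1.80393, 0.4803)–(-0.44945, -1.96904, 0.4803)  len=0.7420
  (v21,v24,v25) [+-+] → (0.273996, -1.80393, 0.4803)–(1.25927, -1.57904, 0.4803)  len=1.0106
  (v21,v25,v22) [++-] → (0.646957, -1.25727, 0.4803)–(-0.338316, -1.48216, 0.4803)  len=1.0106
  (v22,v25,v26) [-+-] → (0.646957, -1.25727, 0.4803)–(0.947897, -1.18859, 0.4803)  len=0.3087
  (v24,v0,v25) [--+] → (1.58125, -0.910465, 0.4803)–(1.25927, -1.57904, 0.4803)  len=0.7421
  (v25,v0,v1) [+-+] → (1.58125, -0.910465, 0.4803)–(2.0197, 0, 0.4803)  len=1.0105
  (v25,v1,v26) [++-] → (1.38635, -0.278125, 0.4803)–(0.947897, -1.18859, 0.4803)  len=1.0105
  (v26,v1,v2) [-+-] → (1.38635, -0.278125, 0.4803)–(1.5203, 0, 0.4803)  len=0.3087

Chained into 2 loop(s):
  loop 1: 14 segments, perimeter = 12.2683
  loop 2: 14 segments, perimeter = 9.2348
Total perimeter = 21.503

loops=2 perimeter=21.503


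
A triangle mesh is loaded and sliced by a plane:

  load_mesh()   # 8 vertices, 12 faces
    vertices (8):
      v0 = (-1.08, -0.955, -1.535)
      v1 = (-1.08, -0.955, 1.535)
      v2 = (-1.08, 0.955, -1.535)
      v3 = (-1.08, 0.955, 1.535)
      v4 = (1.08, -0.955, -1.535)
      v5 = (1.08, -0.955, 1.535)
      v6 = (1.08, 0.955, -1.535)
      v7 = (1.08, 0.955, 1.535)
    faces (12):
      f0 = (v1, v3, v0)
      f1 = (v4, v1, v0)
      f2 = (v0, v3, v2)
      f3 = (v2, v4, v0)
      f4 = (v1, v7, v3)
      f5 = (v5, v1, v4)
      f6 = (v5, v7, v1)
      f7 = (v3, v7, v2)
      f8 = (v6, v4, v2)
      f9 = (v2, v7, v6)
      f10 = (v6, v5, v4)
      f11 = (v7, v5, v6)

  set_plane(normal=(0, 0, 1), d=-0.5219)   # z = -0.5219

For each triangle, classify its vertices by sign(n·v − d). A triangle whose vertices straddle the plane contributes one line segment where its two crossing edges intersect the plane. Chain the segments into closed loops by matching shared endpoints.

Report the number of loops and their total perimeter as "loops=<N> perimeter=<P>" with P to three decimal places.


Straddling triangles (8 of 12):
  (v1,v3,v0) [++-] → (-1.08, -0.3247, -0.5219)–(-1.08, -0.955, -0.5219)  len=0.6303
  (v4,v1,v0) [-+-] → (0.3672, -0.955, -0.5219)–(-1.08, -0.955, -0.5219)  len=1.4472
  (v0,v3,v2) [-+-] → (-1.08, -0.3247, -0.5219)–(-1.08, 0.955, -0.5219)  len=1.2797
  (v5,v1,v4) [++-] → (0.3672, -0.955, -0.5219)–(1.08, -0.955, -0.5219)  len=0.7128
  (v3,v7,v2) [++-] → (-0.3672, 0.955, -0.5219)–(-1.08, 0.955, -0.5219)  len=0.7128
  (v2,v7,v6) [-+-] → (-0.3672, 0.955, -0.5219)–(1.08, 0.955, -0.5219)  len=1.4472
  (v6,v5,v4) [-+-] → (1.08, 0.3247, -0.5219)–(1.08, -0.955, -0.5219)  len=1.2797
  (v7,v5,v6) [++-] → (1.08, 0.3247, -0.5219)–(1.08, 0.955, -0.5219)  len=0.6303

Chained into 1 loop(s):
  loop 1: 8 segments, perimeter = 8.1400
Total perimeter = 8.140

loops=1 perimeter=8.140


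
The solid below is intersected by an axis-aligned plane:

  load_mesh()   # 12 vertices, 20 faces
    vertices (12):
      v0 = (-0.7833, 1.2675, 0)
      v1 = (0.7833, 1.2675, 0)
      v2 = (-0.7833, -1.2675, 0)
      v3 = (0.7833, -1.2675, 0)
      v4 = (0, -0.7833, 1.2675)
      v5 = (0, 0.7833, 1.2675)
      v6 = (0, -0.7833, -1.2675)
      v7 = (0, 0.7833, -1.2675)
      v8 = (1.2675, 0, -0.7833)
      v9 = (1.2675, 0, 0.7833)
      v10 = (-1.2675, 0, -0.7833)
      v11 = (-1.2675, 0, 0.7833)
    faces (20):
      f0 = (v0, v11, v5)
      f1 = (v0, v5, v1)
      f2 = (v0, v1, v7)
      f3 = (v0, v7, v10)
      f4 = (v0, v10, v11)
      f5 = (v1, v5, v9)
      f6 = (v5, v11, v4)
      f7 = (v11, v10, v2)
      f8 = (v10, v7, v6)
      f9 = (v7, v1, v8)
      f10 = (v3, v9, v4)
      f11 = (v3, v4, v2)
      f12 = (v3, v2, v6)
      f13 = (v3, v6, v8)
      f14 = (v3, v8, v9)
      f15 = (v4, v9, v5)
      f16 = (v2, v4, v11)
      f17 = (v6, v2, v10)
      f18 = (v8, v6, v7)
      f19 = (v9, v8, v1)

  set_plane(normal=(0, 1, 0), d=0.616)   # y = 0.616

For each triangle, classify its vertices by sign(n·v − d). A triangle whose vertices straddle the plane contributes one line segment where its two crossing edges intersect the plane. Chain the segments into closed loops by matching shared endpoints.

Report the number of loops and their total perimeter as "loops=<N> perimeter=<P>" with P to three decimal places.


Straddling triangles (10 of 20):
  (v0,v11,v5) [+-+] → (-1.03218, 0.616, 0.402619)–(-0.270717, 0.616, 1.16408)  len=1.0769
  (v0,v7,v10) [++-] → (-0.270717, 0.616, -1.16408)–(-1.03218, 0.616, -0.402619)  len=1.0769
  (v0,v10,v11) [+--] → (-1.03218, 0.616, -0.402619)–(-1.03218, 0.616, 0.402619)  len=0.8052
  (v1,v5,v9) [++-] → (0.270717, 0.616, 1.16408)–(1.03218, 0.616, 0.402619)  len=1.0769
  (v5,v11,v4) [+--] → (-0.270717, 0.616, 1.16408)–(0, 0.616, 1.2675)  len=0.2898
  (v10,v7,v6) [-+-] → (-0.270717, 0.616, -1.16408)–(0, 0.616, -1.2675)  len=0.2898
  (v7,v1,v8) [++-] → (1.03218, 0.616, -0.402619)–(0.270717, 0.616, -1.16408)  len=1.0769
  (v4,v9,v5) [--+] → (0.270717, 0.616, 1.16408)–(0, 0.616, 1.2675)  len=0.2898
  (v8,v6,v7) [--+] → (0, 0.616, -1.2675)–(0.270717, 0.616, -1.16408)  len=0.2898
  (v9,v8,v1) [--+] → (1.03218, 0.616, -0.402619)–(1.03218, 0.616, 0.402619)  len=0.8052

Chained into 1 loop(s):
  loop 1: 10 segments, perimeter = 7.0772
Total perimeter = 7.077

loops=1 perimeter=7.077


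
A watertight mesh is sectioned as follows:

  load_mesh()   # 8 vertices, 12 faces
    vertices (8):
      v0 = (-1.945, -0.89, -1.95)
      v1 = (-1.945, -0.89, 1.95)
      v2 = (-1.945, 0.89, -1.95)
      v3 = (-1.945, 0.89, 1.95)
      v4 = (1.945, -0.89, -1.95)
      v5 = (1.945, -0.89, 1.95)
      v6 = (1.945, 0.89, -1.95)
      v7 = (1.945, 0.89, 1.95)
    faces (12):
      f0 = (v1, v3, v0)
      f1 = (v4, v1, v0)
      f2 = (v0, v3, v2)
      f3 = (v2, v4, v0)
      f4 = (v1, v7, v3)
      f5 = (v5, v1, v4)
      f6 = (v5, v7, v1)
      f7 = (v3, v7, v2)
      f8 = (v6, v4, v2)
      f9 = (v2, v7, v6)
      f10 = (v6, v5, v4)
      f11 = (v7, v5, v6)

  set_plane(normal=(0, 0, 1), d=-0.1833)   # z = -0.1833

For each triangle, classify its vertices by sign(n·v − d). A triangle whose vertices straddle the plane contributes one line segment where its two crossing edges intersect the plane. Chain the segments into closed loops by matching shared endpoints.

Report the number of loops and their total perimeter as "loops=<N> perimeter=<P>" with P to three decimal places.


Straddling triangles (8 of 12):
  (v1,v3,v0) [++-] → (-1.945, -0.08366, -0.1833)–(-1.945, -0.89, -0.1833)  len=0.8063
  (v4,v1,v0) [-+-] → (0.18283, -0.89, -0.1833)–(-1.945, -0.89, -0.1833)  len=2.1278
  (v0,v3,v2) [-+-] → (-1.945, -0.08366, -0.1833)–(-1.945, 0.89, -0.1833)  len=0.9737
  (v5,v1,v4) [++-] → (0.18283, -0.89, -0.1833)–(1.945, -0.89, -0.1833)  len=1.7622
  (v3,v7,v2) [++-] → (-0.18283, 0.89, -0.1833)–(-1.945, 0.89, -0.1833)  len=1.7622
  (v2,v7,v6) [-+-] → (-0.18283, 0.89, -0.1833)–(1.945, 0.89, -0.1833)  len=2.1278
  (v6,v5,v4) [-+-] → (1.945, 0.08366, -0.1833)–(1.945, -0.89, -0.1833)  len=0.9737
  (v7,v5,v6) [++-] → (1.945, 0.08366, -0.1833)–(1.945, 0.89, -0.1833)  len=0.8063

Chained into 1 loop(s):
  loop 1: 8 segments, perimeter = 11.3400
Total perimeter = 11.340

loops=1 perimeter=11.340


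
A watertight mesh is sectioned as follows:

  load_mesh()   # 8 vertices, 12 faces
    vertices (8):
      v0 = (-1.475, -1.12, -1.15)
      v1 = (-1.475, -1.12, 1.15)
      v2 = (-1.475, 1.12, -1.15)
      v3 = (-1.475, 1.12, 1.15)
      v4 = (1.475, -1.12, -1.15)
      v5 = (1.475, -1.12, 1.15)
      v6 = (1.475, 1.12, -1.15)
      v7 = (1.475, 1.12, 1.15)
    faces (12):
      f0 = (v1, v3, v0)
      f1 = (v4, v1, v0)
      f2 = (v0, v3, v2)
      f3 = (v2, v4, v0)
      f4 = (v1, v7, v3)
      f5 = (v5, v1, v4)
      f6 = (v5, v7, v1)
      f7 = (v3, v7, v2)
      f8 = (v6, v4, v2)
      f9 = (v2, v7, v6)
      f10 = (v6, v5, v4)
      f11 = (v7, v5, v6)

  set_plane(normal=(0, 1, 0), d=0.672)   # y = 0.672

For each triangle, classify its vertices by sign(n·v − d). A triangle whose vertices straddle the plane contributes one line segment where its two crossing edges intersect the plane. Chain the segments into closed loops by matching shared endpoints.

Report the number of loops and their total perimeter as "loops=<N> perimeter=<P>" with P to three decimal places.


Straddling triangles (8 of 12):
  (v1,v3,v0) [-+-] → (-1.475, 0.672, 1.15)–(-1.475, 0.672, 0.69)  len=0.4600
  (v0,v3,v2) [-++] → (-1.475, 0.672, 0.69)–(-1.475, 0.672, -1.15)  len=1.8400
  (v2,v4,v0) [+--] → (-0.885, 0.672, -1.15)–(-1.475, 0.672, -1.15)  len=0.5900
  (v1,v7,v3) [-++] → (0.885, 0.672, 1.15)–(-1.475, 0.672, 1.15)  len=2.3600
  (v5,v7,v1) [-+-] → (1.475, 0.672, 1.15)–(0.885, 0.672, 1.15)  len=0.5900
  (v6,v4,v2) [+-+] → (1.475, 0.672, -1.15)–(-0.885, 0.672, -1.15)  len=2.3600
  (v6,v5,v4) [+--] → (1.475, 0.672, -0.69)–(1.475, 0.672, -1.15)  len=0.4600
  (v7,v5,v6) [+-+] → (1.475, 0.672, 1.15)–(1.475, 0.672, -0.69)  len=1.8400

Chained into 1 loop(s):
  loop 1: 8 segments, perimeter = 10.5000
Total perimeter = 10.500

loops=1 perimeter=10.500


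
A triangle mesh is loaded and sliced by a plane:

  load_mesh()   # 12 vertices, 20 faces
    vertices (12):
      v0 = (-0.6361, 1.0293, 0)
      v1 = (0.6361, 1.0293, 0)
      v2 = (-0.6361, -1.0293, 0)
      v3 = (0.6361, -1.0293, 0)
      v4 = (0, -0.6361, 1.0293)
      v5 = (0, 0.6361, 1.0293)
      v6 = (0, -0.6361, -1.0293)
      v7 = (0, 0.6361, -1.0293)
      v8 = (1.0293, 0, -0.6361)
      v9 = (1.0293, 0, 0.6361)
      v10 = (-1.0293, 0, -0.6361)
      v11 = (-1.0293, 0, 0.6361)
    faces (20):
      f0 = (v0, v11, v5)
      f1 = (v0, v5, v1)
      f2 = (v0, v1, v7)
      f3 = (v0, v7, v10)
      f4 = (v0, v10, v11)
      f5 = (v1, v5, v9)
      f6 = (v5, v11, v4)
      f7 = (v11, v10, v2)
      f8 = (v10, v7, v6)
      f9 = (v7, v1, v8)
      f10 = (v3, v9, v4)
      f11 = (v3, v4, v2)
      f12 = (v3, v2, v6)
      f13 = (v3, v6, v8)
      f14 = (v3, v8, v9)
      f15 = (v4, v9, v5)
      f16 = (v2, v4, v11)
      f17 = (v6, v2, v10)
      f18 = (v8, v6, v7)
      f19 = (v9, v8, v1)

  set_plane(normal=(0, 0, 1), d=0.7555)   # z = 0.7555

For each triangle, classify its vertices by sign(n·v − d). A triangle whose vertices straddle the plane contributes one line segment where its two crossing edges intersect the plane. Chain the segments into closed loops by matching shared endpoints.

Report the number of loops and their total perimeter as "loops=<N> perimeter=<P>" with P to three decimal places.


loops=1 perimeter=4.547

Straddling triangles (8 of 20):
  (v0,v11,v5) [--+] → (-0.71674, 0.19316, 0.7555)–(-0.169206, 0.740694, 0.7555)  len=0.7743
  (v0,v5,v1) [-+-] → (-0.169206, 0.740694, 0.7555)–(0.169206, 0.740694, 0.7555)  len=0.3384
  (v1,v5,v9) [-+-] → (0.169206, 0.740694, 0.7555)–(0.71674, 0.19316, 0.7555)  len=0.7743
  (v5,v11,v4) [+-+] → (-0.71674, 0.19316, 0.7555)–(-0.71674, -0.19316, 0.7555)  len=0.3863
  (v3,v9,v4) [--+] → (0.71674, -0.19316, 0.7555)–(0.169206, -0.740694, 0.7555)  len=0.7743
  (v3,v4,v2) [-+-] → (0.169206, -0.740694, 0.7555)–(-0.169206, -0.740694, 0.7555)  len=0.3384
  (v4,v9,v5) [+-+] → (0.71674, -0.19316, 0.7555)–(0.71674, 0.19316, 0.7555)  len=0.3863
  (v2,v4,v11) [-+-] → (-0.169206, -0.740694, 0.7555)–(-0.71674, -0.19316, 0.7555)  len=0.7743

Chained into 1 loop(s):
  loop 1: 8 segments, perimeter = 4.5468
Total perimeter = 4.547


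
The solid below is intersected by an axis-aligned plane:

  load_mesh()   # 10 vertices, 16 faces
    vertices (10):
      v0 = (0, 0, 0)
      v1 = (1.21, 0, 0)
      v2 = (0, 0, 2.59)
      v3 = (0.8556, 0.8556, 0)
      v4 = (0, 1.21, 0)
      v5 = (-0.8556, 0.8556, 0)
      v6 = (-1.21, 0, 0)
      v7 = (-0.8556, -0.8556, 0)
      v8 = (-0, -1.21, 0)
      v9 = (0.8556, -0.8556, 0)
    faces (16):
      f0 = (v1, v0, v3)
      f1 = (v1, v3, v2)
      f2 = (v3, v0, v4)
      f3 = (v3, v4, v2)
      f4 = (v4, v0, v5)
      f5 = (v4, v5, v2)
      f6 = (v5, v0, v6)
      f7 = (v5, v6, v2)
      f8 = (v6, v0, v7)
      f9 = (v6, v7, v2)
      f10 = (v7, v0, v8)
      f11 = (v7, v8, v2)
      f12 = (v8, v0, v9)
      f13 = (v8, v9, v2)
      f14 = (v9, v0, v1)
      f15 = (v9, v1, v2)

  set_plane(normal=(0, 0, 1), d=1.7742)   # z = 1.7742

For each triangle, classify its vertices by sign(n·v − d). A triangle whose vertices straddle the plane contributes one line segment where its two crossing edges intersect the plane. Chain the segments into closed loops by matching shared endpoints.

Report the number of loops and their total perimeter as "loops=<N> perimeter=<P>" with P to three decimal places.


loops=1 perimeter=2.334

Straddling triangles (8 of 16):
  (v1,v3,v2) [--+] → (0.269497, 0.269497, 1.7742)–(0.381127, 0, 1.7742)  len=0.2917
  (v3,v4,v2) [--+] → (0, 0.381127, 1.7742)–(0.269497, 0.269497, 1.7742)  len=0.2917
  (v4,v5,v2) [--+] → (-0.269497, 0.269497, 1.7742)–(0, 0.381127, 1.7742)  len=0.2917
  (v5,v6,v2) [--+] → (-0.381127, 0, 1.7742)–(-0.269497, 0.269497, 1.7742)  len=0.2917
  (v6,v7,v2) [--+] → (-0.269497, -0.269497, 1.7742)–(-0.381127, 0, 1.7742)  len=0.2917
  (v7,v8,v2) [--+] → (0, -0.381127, 1.7742)–(-0.269497, -0.269497, 1.7742)  len=0.2917
  (v8,v9,v2) [--+] → (0.269497, -0.269497, 1.7742)–(0, -0.381127, 1.7742)  len=0.2917
  (v9,v1,v2) [--+] → (0.381127, 0, 1.7742)–(0.269497, -0.269497, 1.7742)  len=0.2917

Chained into 1 loop(s):
  loop 1: 8 segments, perimeter = 2.3336
Total perimeter = 2.334


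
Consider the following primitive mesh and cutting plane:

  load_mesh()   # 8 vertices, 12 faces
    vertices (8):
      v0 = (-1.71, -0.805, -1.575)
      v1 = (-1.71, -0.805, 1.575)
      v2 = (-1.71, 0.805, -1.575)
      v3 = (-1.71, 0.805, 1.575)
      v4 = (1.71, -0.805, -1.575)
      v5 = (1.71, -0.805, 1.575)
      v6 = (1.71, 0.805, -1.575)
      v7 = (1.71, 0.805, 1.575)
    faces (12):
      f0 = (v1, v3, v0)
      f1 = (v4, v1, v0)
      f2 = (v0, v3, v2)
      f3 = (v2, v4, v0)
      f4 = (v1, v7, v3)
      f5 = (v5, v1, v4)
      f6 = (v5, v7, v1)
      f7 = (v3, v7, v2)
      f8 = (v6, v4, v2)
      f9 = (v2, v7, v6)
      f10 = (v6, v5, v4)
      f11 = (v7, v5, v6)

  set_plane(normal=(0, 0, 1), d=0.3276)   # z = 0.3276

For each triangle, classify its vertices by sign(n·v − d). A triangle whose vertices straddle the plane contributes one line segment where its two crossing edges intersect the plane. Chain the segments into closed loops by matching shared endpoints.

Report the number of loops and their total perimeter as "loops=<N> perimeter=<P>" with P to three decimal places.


Straddling triangles (8 of 12):
  (v1,v3,v0) [++-] → (-1.71, 0.16744, 0.3276)–(-1.71, -0.805, 0.3276)  len=0.9724
  (v4,v1,v0) [-+-] → (-0.35568, -0.805, 0.3276)–(-1.71, -0.805, 0.3276)  len=1.3543
  (v0,v3,v2) [-+-] → (-1.71, 0.16744, 0.3276)–(-1.71, 0.805, 0.3276)  len=0.6376
  (v5,v1,v4) [++-] → (-0.35568, -0.805, 0.3276)–(1.71, -0.805, 0.3276)  len=2.0657
  (v3,v7,v2) [++-] → (0.35568, 0.805, 0.3276)–(-1.71, 0.805, 0.3276)  len=2.0657
  (v2,v7,v6) [-+-] → (0.35568, 0.805, 0.3276)–(1.71, 0.805, 0.3276)  len=1.3543
  (v6,v5,v4) [-+-] → (1.71, -0.16744, 0.3276)–(1.71, -0.805, 0.3276)  len=0.6376
  (v7,v5,v6) [++-] → (1.71, -0.16744, 0.3276)–(1.71, 0.805, 0.3276)  len=0.9724

Chained into 1 loop(s):
  loop 1: 8 segments, perimeter = 10.0600
Total perimeter = 10.060

loops=1 perimeter=10.060


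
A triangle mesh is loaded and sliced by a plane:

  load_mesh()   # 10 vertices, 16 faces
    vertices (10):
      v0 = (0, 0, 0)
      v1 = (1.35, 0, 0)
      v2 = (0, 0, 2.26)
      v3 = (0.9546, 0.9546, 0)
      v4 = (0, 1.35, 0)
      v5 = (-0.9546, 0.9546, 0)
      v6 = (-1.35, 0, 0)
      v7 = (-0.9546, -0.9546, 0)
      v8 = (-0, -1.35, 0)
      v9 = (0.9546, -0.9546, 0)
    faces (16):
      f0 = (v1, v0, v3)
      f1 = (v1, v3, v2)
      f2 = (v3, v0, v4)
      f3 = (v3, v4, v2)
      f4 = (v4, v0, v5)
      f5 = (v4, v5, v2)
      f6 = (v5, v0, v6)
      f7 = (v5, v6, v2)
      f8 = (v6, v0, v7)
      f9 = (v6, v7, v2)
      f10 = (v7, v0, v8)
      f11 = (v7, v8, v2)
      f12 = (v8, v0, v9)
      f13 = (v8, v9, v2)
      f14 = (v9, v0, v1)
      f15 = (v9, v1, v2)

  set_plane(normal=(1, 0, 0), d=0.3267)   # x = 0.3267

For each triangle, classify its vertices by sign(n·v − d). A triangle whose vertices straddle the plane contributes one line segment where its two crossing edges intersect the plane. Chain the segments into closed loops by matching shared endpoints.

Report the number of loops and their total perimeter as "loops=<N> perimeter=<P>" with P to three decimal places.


loops=1 perimeter=6.688

Straddling triangles (8 of 16):
  (v1,v0,v3) [+-+] → (0.3267, 0, 0)–(0.3267, 0.3267, 0)  len=0.3267
  (v1,v3,v2) [++-] → (0.3267, 0.3267, 1.48654)–(0.3267, 0, 1.71308)  len=0.3976
  (v3,v0,v4) [+--] → (0.3267, 0.3267, 0)–(0.3267, 1.21468, 0)  len=0.8880
  (v3,v4,v2) [+--] → (0.3267, 1.21468, 0)–(0.3267, 0.3267, 1.48654)  len=1.7316
  (v8,v0,v9) [--+] → (0.3267, -0.3267, 0)–(0.3267, -1.21468, 0)  len=0.8880
  (v8,v9,v2) [-+-] → (0.3267, -1.21468, 0)–(0.3267, -0.3267, 1.48654)  len=1.7316
  (v9,v0,v1) [+-+] → (0.3267, -0.3267, 0)–(0.3267, 0, 0)  len=0.3267
  (v9,v1,v2) [++-] → (0.3267, 0, 1.71308)–(0.3267, -0.3267, 1.48654)  len=0.3976

Chained into 1 loop(s):
  loop 1: 8 segments, perimeter = 6.6876
Total perimeter = 6.688


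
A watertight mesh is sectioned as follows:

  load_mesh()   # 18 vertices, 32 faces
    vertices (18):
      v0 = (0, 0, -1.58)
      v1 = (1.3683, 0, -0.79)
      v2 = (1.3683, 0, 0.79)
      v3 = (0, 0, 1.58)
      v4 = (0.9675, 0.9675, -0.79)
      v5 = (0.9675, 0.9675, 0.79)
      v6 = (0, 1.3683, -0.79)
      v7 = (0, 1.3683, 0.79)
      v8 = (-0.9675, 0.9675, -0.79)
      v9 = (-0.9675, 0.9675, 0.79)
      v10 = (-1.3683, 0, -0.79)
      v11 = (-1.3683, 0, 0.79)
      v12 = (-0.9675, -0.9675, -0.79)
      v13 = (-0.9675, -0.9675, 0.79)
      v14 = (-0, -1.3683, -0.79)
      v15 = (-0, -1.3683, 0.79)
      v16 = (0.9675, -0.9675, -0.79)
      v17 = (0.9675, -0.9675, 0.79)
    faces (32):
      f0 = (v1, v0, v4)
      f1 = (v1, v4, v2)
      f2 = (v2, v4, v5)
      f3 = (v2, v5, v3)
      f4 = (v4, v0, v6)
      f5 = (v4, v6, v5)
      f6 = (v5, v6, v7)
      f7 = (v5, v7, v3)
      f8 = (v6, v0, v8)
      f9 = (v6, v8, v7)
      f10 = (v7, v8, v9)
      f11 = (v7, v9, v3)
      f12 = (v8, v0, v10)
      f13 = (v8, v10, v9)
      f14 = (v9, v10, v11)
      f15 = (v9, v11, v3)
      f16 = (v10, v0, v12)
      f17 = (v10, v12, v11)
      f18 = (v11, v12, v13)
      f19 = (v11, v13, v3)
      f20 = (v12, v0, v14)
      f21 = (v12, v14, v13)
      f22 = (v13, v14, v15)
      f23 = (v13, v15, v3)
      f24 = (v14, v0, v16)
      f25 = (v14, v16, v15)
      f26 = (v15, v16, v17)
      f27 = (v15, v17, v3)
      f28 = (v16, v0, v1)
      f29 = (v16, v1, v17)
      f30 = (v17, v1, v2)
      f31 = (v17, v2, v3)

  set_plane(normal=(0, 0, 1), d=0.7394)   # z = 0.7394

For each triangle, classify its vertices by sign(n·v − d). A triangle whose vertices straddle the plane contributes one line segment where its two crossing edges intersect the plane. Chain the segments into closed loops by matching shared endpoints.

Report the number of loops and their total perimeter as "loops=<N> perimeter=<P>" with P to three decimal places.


Straddling triangles (16 of 32):
  (v1,v4,v2) [--+] → (1.35546, 0.0309845, 0.7394)–(1.3683, 0, 0.7394)  len=0.0335
  (v2,v4,v5) [+-+] → (1.35546, 0.0309845, 0.7394)–(0.9675, 0.9675, 0.7394)  len=1.0137
  (v4,v6,v5) [--+] → (0.936516, 0.980336, 0.7394)–(0.9675, 0.9675, 0.7394)  len=0.0335
  (v5,v6,v7) [+-+] → (0.936516, 0.980336, 0.7394)–(0, 1.3683, 0.7394)  len=1.0137
  (v6,v8,v7) [--+] → (-0.0309845, 1.35546, 0.7394)–(0, 1.3683, 0.7394)  len=0.0335
  (v7,v8,v9) [+-+] → (-0.0309845, 1.35546, 0.7394)–(-0.9675, 0.9675, 0.7394)  len=1.0137
  (v8,v10,v9) [--+] → (-0.980336, 0.936516, 0.7394)–(-0.9675, 0.9675, 0.7394)  len=0.0335
  (v9,v10,v11) [+-+] → (-0.980336, 0.936516, 0.7394)–(-1.3683, 0, 0.7394)  len=1.0137
  (v10,v12,v11) [--+] → (-1.35546, -0.0309845, 0.7394)–(-1.3683, 0, 0.7394)  len=0.0335
  (v11,v12,v13) [+-+] → (-1.35546, -0.0309845, 0.7394)–(-0.9675, -0.9675, 0.7394)  len=1.0137
  (v12,v14,v13) [--+] → (-0.936516, -0.980336, 0.7394)–(-0.9675, -0.9675, 0.7394)  len=0.0335
  (v13,v14,v15) [+-+] → (-0.936516, -0.980336, 0.7394)–(0, -1.3683, 0.7394)  len=1.0137
  (v14,v16,v15) [--+] → (0.0309845, -1.35546, 0.7394)–(0, -1.3683, 0.7394)  len=0.0335
  (v15,v16,v17) [+-+] → (0.0309845, -1.35546, 0.7394)–(0.9675, -0.9675, 0.7394)  len=1.0137
  (v16,v1,v17) [--+] → (0.980336, -0.936516, 0.7394)–(0.9675, -0.9675, 0.7394)  len=0.0335
  (v17,v1,v2) [+-+] → (0.980336, -0.936516, 0.7394)–(1.3683, 0, 0.7394)  len=1.0137

Chained into 1 loop(s):
  loop 1: 16 segments, perimeter = 8.3779
Total perimeter = 8.378

loops=1 perimeter=8.378
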